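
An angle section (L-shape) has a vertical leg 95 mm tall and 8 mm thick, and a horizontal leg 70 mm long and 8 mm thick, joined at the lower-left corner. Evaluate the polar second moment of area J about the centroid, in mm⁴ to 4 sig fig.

Treat the section as a set of non-overlapping primitives; coordinates are from the bounding-box lower-left.
Vertical leg: 8 × 95, A = 760 mm², y = 47.5 mm, Ī = 571 583 mm⁴.
Horizontal leg (remainder): 62 × 8, A = 496 mm², y = 4 mm, Ī = 2645.33 mm⁴.
Centroid: ȳ = ΣA·y / ΣA = 30.3217 mm.
Transfer each piece to the centroidal x-axis using Ī + A·d² with d = y − 30.3217:
  vertical leg: d = 17.1783 mm → contributes +795 856 mm⁴
  horizontal leg (remainder): d = -26.3217 mm → contributes +346 289 mm⁴
Total I = 1 142 145 mm⁴.
For the y-axis: x̄ = 17.8217 mm.
Repeating about the centroidal y-axis gives I_y = 530 595 mm⁴.
Polar second moment: J = I_x + I_y = 1 672 739 mm⁴.

J ≈ 1.673 × 10⁶ mm⁴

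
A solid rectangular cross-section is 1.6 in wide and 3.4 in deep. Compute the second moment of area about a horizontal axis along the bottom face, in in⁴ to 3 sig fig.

I_base ≈ 21.0 in⁴

The section: 1.6 × 3.4, A = 5.44 in², y = 1.7 in, Ī = 5.2405 in⁴.
Transfer it to a horizontal axis along the bottom face using Ī + A·d² with d = y − 0:
  the section: d = 1.7 in → contributes +20.962 in⁴
Total I = 20.962 in⁴.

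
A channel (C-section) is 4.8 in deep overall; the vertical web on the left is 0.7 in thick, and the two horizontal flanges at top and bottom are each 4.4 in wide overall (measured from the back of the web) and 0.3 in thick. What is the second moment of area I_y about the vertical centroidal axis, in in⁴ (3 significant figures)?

Break the section into simple shapes (no overlaps), measuring from the bottom-left corner of the bounding box.
Web: 0.7 × 4.8, A = 3.36 in², x = 0.35 in, Ī = 0.1372 in⁴.
Top flange (beyond web): 3.7 × 0.3, A = 1.11 in², x = 2.55 in, Ī = 1.2663 in⁴.
Bottom flange (beyond web): 3.7 × 0.3, A = 1.11 in², x = 2.55 in, Ī = 1.2663 in⁴.
Centroid: x̄ = ΣA·x / ΣA = 1.2253 in.
Transfer each piece to the vertical centroidal axis using Ī + A·d² with d = x − 1.2253:
  web: d = -0.87527 in → contributes +2.7113 in⁴
  top flange (beyond web): d = 1.3247 in → contributes +3.2143 in⁴
  bottom flange (beyond web): d = 1.3247 in → contributes +3.2143 in⁴
Total I = 9.1398 in⁴.

I_y ≈ 9.14 in⁴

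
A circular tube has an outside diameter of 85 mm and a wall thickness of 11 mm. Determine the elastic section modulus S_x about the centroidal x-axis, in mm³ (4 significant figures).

Break the section into simple shapes (no overlaps), measuring from the bottom-left corner of the bounding box.
Outer circle: ⌀85, A = 5674.5 mm², y = 42.5 mm, Ī = 2 562 392 mm⁴.
Bore (subtracted): ⌀63, A = 3117.25 mm², y = 42.5 mm, Ī = 773 272 mm⁴.
By symmetry the centroid is at mid-height, ȳ = 42.5 mm.
All pieces are centred on the centroidal x-axis, so I = ΣĪ (holes subtracted) = 1 789 121 mm⁴.
Extreme fibre distance c = 42.5 mm; S = I/c = 42 097 mm³.

S_x ≈ 4.210 × 10⁴ mm³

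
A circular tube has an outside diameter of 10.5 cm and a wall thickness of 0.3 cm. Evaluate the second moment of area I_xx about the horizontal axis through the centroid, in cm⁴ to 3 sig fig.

I_xx ≈ 125 cm⁴

Treat the section as a set of non-overlapping primitives; coordinates are from the bounding-box lower-left.
Outer circle: ⌀10.5, A = 86.59 cm², y = 5.25 cm, Ī = 596.66 cm⁴.
Bore (subtracted): ⌀9.9, A = 76.977 cm², y = 5.25 cm, Ī = 471.53 cm⁴.
By symmetry the centroid is at mid-height, ȳ = 5.25 cm.
All pieces are centred on the horizontal axis through the centroid, so I = ΣĪ (holes subtracted) = 125.13 cm⁴.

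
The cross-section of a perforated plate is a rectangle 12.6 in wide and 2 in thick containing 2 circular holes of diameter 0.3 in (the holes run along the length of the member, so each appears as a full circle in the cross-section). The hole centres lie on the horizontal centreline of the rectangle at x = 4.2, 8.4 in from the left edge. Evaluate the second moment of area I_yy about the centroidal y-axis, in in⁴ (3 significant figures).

I_yy ≈ 333 in⁴

Decompose the section into non-overlapping parts with the origin at the bottom-left of its bounding rectangle.
Plate: 12.6 × 2, A = 25.2 in², x = 6.3 in, Ī = 333.4 in⁴.
Hole 1 (subtracted): ⌀0.3, A = 0.070686 in², x = 4.2 in, Ī = 0.00039761 in⁴.
Hole 2 (subtracted): ⌀0.3, A = 0.070686 in², x = 8.4 in, Ī = 0.00039761 in⁴.
By symmetry the centroid is at mid-width, x̄ = 6.3 in.
Transfer each piece to the centroidal y-axis using Ī + A·d² with d = x − 6.3:
  plate: d = 0 in → contributes +333.4 in⁴
  hole 1: d = -2.1 in → contributes −0.31212 in⁴
  hole 2: d = 2.1 in → contributes −0.31212 in⁴
Total I = 332.77 in⁴.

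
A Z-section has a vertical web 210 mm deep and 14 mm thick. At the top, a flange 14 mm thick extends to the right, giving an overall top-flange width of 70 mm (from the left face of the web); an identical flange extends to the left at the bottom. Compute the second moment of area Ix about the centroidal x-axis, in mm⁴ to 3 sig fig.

Ix ≈ 2.59 × 10⁷ mm⁴

Split into non-overlapping primitives; take the origin at the lower-left of the bounding box.
Web: 14 × 210, A = 2 940 mm², y = 105 mm, Ī = 10 804 500 mm⁴.
Top flange (beyond web): 56 × 14, A = 784 mm², y = 203 mm, Ī = 12 805 mm⁴.
Bottom flange (beyond web): 56 × 14, A = 784 mm², y = 7 mm, Ī = 12 805 mm⁴.
Centroid: ȳ = ΣA·y / ΣA = 105 mm.
Transfer each piece to the centroidal x-axis using Ī + A·d² with d = y − 105:
  web: d = 0 mm → contributes +10 804 500 mm⁴
  top flange (beyond web): d = 98 mm → contributes +7 542 341 mm⁴
  bottom flange (beyond web): d = -98 mm → contributes +7 542 341 mm⁴
Total I = 25 889 183 mm⁴.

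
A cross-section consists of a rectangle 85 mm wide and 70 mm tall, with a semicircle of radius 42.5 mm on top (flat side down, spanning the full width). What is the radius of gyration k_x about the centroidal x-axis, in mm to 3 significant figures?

k_x ≈ 30.5 mm

Split into non-overlapping primitives; take the origin at the lower-left of the bounding box.
Rectangular body: 85 × 70, A = 5 950 mm², y = 35 mm, Ī = 2 429 583 mm⁴.
Semicircular cap: semicircle r = 42.5, A = 2837.3 mm², y = 88.038 mm, Ī = 358 086 mm⁴.
Centroid: ȳ = ΣA·y / ΣA = 52.125 mm.
Transfer each piece to the centroidal x-axis using Ī + A·d² with d = y − 52.125:
  rectangular body: d = -17.125 mm → contributes +4 174 495 mm⁴
  semicircular cap: d = 35.913 mm → contributes +4 017 342 mm⁴
Total I = 8 191 837 mm⁴.
Radius of gyration: k = √(I/A) = √(8 191 837 / 8787.3) = 30.533 mm.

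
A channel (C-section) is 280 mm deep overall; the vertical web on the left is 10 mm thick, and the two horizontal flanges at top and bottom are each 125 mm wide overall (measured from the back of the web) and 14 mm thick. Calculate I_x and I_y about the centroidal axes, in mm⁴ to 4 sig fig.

I_x ≈ 7.530 × 10⁷ mm⁴, I_y ≈ 9.422 × 10⁶ mm⁴

Split into non-overlapping primitives; take the origin at the lower-left of the bounding box.
Web: 10 × 280, A = 2 800 mm², y = 140 mm, Ī = 18 293 333 mm⁴.
Top flange (beyond web): 115 × 14, A = 1 610 mm², y = 273 mm, Ī = 26296.7 mm⁴.
Bottom flange (beyond web): 115 × 14, A = 1 610 mm², y = 7 mm, Ī = 26296.7 mm⁴.
By symmetry the centroid is at mid-height, ȳ = 140 mm.
Transfer each piece to the centroidal x-axis using Ī + A·d² with d = y − 140:
  web: d = 0 mm → contributes +18 293 333 mm⁴
  top flange (beyond web): d = 133 mm → contributes +28 505 587 mm⁴
  bottom flange (beyond web): d = -133 mm → contributes +28 505 587 mm⁴
Total I = 75 304 507 mm⁴.
For the y-axis: x̄ = 38.4302 mm.
Repeating about the centroidal y-axis gives I_y = 9 422 332 mm⁴.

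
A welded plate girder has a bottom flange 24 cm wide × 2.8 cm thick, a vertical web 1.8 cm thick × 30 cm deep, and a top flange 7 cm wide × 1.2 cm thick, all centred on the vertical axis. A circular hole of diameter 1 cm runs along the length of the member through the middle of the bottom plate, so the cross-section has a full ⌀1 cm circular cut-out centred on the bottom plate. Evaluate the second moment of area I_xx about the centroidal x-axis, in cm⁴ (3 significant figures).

Treat the section as a set of non-overlapping primitives; coordinates are from the bounding-box lower-left.
Bottom plate: 24 × 2.8, A = 67.2 cm², y = 1.4 cm, Ī = 43.904 cm⁴.
Web plate: 1.8 × 30, A = 54 cm², y = 17.8 cm, Ī = 4 050 cm⁴.
Top plate: 7 × 1.2, A = 8.4 cm², y = 33.4 cm, Ī = 1.008 cm⁴.
Hole (subtracted): ⌀1, A = 0.7854 cm², y = 1.4 cm, Ī = 0.049087 cm⁴.
Centroid: ȳ = ΣA·y / ΣA = 10.362 cm.
Transfer each piece to the centroidal x-axis using Ī + A·d² with d = y − 10.362:
  bottom plate: d = -8.9617 cm → contributes +5440.9 cm⁴
  web plate: d = 7.4383 cm → contributes +7037.7 cm⁴
  top plate: d = 23.038 cm → contributes +4459.4 cm⁴
  hole: d = -8.9617 cm → contributes −63.126 cm⁴
Total I = 16 875 cm⁴.

I_xx ≈ 1.69 × 10⁴ cm⁴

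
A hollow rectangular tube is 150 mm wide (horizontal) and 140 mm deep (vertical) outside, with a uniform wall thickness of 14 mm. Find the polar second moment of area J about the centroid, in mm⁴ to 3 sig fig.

J ≈ 4.24 × 10⁷ mm⁴

Decompose the section into non-overlapping parts with the origin at the bottom-left of its bounding rectangle.
Outer rectangle: 150 × 140, A = 21 000 mm², y = 70 mm, Ī = 34 300 000 mm⁴.
Inner void (subtracted): 122 × 112, A = 13 664 mm², y = 70 mm, Ī = 14 283 435 mm⁴.
By symmetry the centroid is at mid-height, ȳ = 70 mm.
All pieces are centred on the centroidal x-axis, so I = ΣĪ (holes subtracted) = 20 016 565 mm⁴.
Repeating about the centroidal y-axis gives I_y = 22 427 085 mm⁴.
Polar second moment: J = I_x + I_y = 42 443 651 mm⁴.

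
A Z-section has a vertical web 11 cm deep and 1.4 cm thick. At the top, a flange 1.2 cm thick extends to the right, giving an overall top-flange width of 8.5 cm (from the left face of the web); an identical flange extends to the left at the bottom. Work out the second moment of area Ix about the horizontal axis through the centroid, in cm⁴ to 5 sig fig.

Split into non-overlapping primitives; take the origin at the lower-left of the bounding box.
Web: 1.4 × 11, A = 15.4 cm², y = 5.5 cm, Ī = 155.2833 cm⁴.
Top flange (beyond web): 7.1 × 1.2, A = 8.52 cm², y = 10.4 cm, Ī = 1.0224 cm⁴.
Bottom flange (beyond web): 7.1 × 1.2, A = 8.52 cm², y = 0.6 cm, Ī = 1.0224 cm⁴.
Centroid: ȳ = ΣA·y / ΣA = 5.5 cm.
Transfer each piece to the horizontal axis through the centroid using Ī + A·d² with d = y − 5.5:
  web: d = 0 cm → contributes +155.2833 cm⁴
  top flange (beyond web): d = 4.9 cm → contributes +205.5876 cm⁴
  bottom flange (beyond web): d = -4.9 cm → contributes +205.5876 cm⁴
Total I = 566.4585 cm⁴.

Ix ≈ 566.46 cm⁴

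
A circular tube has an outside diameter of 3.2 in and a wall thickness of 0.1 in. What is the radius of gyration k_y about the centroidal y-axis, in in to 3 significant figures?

k_y ≈ 1.10 in

Treat the section as a set of non-overlapping primitives; coordinates are from the bounding-box lower-left.
Outer circle: ⌀3.2, A = 8.0425 in², x = 1.6 in, Ī = 5.1472 in⁴.
Bore (subtracted): ⌀3, A = 7.0686 in², x = 1.6 in, Ī = 3.9761 in⁴.
By symmetry the centroid is at mid-width, x̄ = 1.6 in.
All pieces are centred on the centroidal y-axis, so I = ΣĪ (holes subtracted) = 1.1711 in⁴.
Radius of gyration: k = √(I/A) = √(1.1711 / 0.97389) = 1.0966 in.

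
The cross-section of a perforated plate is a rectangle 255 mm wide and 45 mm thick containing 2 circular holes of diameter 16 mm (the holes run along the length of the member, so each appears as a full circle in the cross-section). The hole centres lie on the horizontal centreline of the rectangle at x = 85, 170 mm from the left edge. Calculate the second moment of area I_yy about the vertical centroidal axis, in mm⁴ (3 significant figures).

I_yy ≈ 6.14 × 10⁷ mm⁴

Treat the section as a set of non-overlapping primitives; coordinates are from the bounding-box lower-left.
Plate: 255 × 45, A = 11 475 mm², x = 127.5 mm, Ī = 62 180 156 mm⁴.
Hole 1 (subtracted): ⌀16, A = 201.06 mm², x = 85 mm, Ī = 3 217 mm⁴.
Hole 2 (subtracted): ⌀16, A = 201.06 mm², x = 170 mm, Ī = 3 217 mm⁴.
By symmetry the centroid is at mid-width, x̄ = 127.5 mm.
Transfer each piece to the vertical centroidal axis using Ī + A·d² with d = x − 127.5:
  plate: d = 0 mm → contributes +62 180 156 mm⁴
  hole 1: d = -42.5 mm → contributes −366 385 mm⁴
  hole 2: d = 42.5 mm → contributes −366 385 mm⁴
Total I = 61 447 386 mm⁴.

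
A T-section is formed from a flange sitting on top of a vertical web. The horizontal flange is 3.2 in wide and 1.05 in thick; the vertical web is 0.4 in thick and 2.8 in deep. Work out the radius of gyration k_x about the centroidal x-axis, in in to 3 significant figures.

k_x ≈ 0.963 in

Split into non-overlapping primitives; take the origin at the lower-left of the bounding box.
Flange: 3.2 × 1.05, A = 3.36 in², y = 3.325 in, Ī = 0.3087 in⁴.
Web: 0.4 × 2.8, A = 1.12 in², y = 1.4 in, Ī = 0.73173 in⁴.
Centroid: ȳ = ΣA·y / ΣA = 2.8438 in.
Transfer each piece to the centroidal x-axis using Ī + A·d² with d = y − 2.8438:
  flange: d = 0.48125 in → contributes +1.0869 in⁴
  web: d = -1.4438 in → contributes +3.0663 in⁴
Total I = 4.1532 in⁴.
Radius of gyration: k = √(I/A) = √(4.1532 / 4.48) = 0.96283 in.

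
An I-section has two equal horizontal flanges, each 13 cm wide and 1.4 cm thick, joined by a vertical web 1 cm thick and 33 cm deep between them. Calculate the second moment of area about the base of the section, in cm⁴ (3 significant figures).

Decompose the section into non-overlapping parts with the origin at the bottom-left of its bounding rectangle.
Bottom flange: 13 × 1.4, A = 18.2 cm², y = 0.7 cm, Ī = 2.9727 cm⁴.
Web: 1 × 33, A = 33 cm², y = 17.9 cm, Ī = 2994.8 cm⁴.
Top flange: 13 × 1.4, A = 18.2 cm², y = 35.1 cm, Ī = 2.9727 cm⁴.
Transfer each piece to a horizontal axis along the bottom face using Ī + A·d² with d = y − 0:
  bottom flange: d = 0.7 cm → contributes +11.891 cm⁴
  web: d = 17.9 cm → contributes +13 568 cm⁴
  top flange: d = 35.1 cm → contributes +22 426 cm⁴
Total I = 36 006 cm⁴.

I_base ≈ 3.60 × 10⁴ cm⁴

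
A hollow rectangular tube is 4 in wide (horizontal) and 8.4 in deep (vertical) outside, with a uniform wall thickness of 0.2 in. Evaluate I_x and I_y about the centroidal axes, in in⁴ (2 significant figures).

I_x ≈ 44 in⁴, I_y ≈ 14 in⁴

Treat the section as a set of non-overlapping primitives; coordinates are from the bounding-box lower-left.
Outer rectangle: 4 × 8.4, A = 33.6 in², y = 4.2 in, Ī = 197.6 in⁴.
Inner void (subtracted): 3.6 × 8, A = 28.8 in², y = 4.2 in, Ī = 153.6 in⁴.
By symmetry the centroid is at mid-height, ȳ = 4.2 in.
All pieces are centred on the centroidal x-axis, so I = ΣĪ (holes subtracted) = 43.97 in⁴.
Repeating about the centroidal y-axis gives I_y = 13.7 in⁴.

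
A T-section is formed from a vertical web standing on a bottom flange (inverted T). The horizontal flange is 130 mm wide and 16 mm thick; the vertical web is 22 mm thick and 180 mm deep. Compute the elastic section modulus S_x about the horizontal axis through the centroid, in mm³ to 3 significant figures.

S_x ≈ 1.93 × 10⁵ mm³

Treat the section as a set of non-overlapping primitives; coordinates are from the bounding-box lower-left.
Flange: 130 × 16, A = 2 080 mm², y = 8 mm, Ī = 44 373 mm⁴.
Web: 22 × 180, A = 3 960 mm², y = 106 mm, Ī = 10 692 000 mm⁴.
Centroid: ȳ = ΣA·y / ΣA = 72.252 mm.
Transfer each piece to the horizontal axis through the centroid using Ī + A·d² with d = y − 72.252:
  flange: d = -64.252 mm → contributes +8 631 186 mm⁴
  web: d = 33.748 mm → contributes +15 202 245 mm⁴
Total I = 23 833 431 mm⁴.
Extreme fibre distance c = 123.75 mm; S = I/c = 192 596 mm³.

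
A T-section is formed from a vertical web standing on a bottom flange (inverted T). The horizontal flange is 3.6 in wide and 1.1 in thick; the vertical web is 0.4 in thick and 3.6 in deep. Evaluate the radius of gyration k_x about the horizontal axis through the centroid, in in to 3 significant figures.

Decompose the section into non-overlapping parts with the origin at the bottom-left of its bounding rectangle.
Flange: 3.6 × 1.1, A = 3.96 in², y = 0.55 in, Ī = 0.3993 in⁴.
Web: 0.4 × 3.6, A = 1.44 in², y = 2.9 in, Ī = 1.5552 in⁴.
Centroid: ȳ = ΣA·y / ΣA = 1.1767 in.
Transfer each piece to the horizontal axis through the centroid using Ī + A·d² with d = y − 1.1767:
  flange: d = -0.62667 in → contributes +1.9544 in⁴
  web: d = 1.7233 in → contributes +5.8318 in⁴
Total I = 7.7863 in⁴.
Radius of gyration: k = √(I/A) = √(7.7863 / 5.4) = 1.2008 in.

k_x ≈ 1.20 in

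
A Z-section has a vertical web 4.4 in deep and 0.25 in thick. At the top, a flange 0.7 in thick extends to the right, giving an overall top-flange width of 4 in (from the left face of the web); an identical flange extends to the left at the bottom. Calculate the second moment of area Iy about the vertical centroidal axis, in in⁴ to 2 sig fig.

Iy ≈ 27 in⁴

Treat the section as a set of non-overlapping primitives; coordinates are from the bounding-box lower-left.
Web: 0.25 × 4.4, A = 1.1 in², x = 3.875 in, Ī = 0.005729 in⁴.
Top flange (beyond web): 3.75 × 0.7, A = 2.625 in², x = 5.875 in, Ī = 3.076 in⁴.
Bottom flange (beyond web): 3.75 × 0.7, A = 2.625 in², x = 1.875 in, Ī = 3.076 in⁴.
Centroid: x̄ = ΣA·x / ΣA = 3.875 in.
Transfer each piece to the vertical centroidal axis using Ī + A·d² with d = x − 3.875:
  web: d = 0 in → contributes +0.005729 in⁴
  top flange (beyond web): d = 2 in → contributes +13.58 in⁴
  bottom flange (beyond web): d = -2 in → contributes +13.58 in⁴
Total I = 27.16 in⁴.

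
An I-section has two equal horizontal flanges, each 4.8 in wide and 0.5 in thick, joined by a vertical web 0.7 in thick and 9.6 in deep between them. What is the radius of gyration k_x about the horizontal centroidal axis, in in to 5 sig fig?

Treat the section as a set of non-overlapping primitives; coordinates are from the bounding-box lower-left.
Bottom flange: 4.8 × 0.5, A = 2.4 in², y = 0.25 in, Ī = 0.05 in⁴.
Web: 0.7 × 9.6, A = 6.72 in², y = 5.3 in, Ī = 51.6096 in⁴.
Top flange: 4.8 × 0.5, A = 2.4 in², y = 10.35 in, Ī = 0.05 in⁴.
By symmetry the centroid is at mid-height, ȳ = 5.3 in.
Transfer each piece to the horizontal centroidal axis using Ī + A·d² with d = y − 5.3:
  bottom flange: d = -5.05 in → contributes +61.256 in⁴
  web: d = 0 in → contributes +51.6096 in⁴
  top flange: d = 5.05 in → contributes +61.256 in⁴
Total I = 174.1216 in⁴.
Radius of gyration: k = √(I/A) = √(174.1216 / 11.52) = 3.887766 in.

k_x ≈ 3.8878 in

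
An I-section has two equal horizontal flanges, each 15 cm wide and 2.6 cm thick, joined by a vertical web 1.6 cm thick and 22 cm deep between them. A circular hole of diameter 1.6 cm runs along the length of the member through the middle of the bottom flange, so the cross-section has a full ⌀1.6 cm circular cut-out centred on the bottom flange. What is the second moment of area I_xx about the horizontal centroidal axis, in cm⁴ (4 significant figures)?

I_xx ≈ 1.295 × 10⁴ cm⁴

Split into non-overlapping primitives; take the origin at the lower-left of the bounding box.
Bottom flange: 15 × 2.6, A = 39 cm², y = 1.3 cm, Ī = 21.97 cm⁴.
Web: 1.6 × 22, A = 35.2 cm², y = 13.6 cm, Ī = 1419.73 cm⁴.
Top flange: 15 × 2.6, A = 39 cm², y = 25.9 cm, Ī = 21.97 cm⁴.
Hole (subtracted): ⌀1.6, A = 2.01062 cm², y = 1.3 cm, Ī = 0.321699 cm⁴.
Centroid: ȳ = ΣA·y / ΣA = 13.8224 cm.
Transfer each piece to the horizontal centroidal axis using Ī + A·d² with d = y − 13.8224:
  bottom flange: d = -12.5224 cm → contributes +6137.6 cm⁴
  web: d = -0.222419 cm → contributes +1421.47 cm⁴
  top flange: d = 12.0776 cm → contributes +5710.82 cm⁴
  hole: d = -12.5224 cm → contributes −315.609 cm⁴
Total I = 12954.3 cm⁴.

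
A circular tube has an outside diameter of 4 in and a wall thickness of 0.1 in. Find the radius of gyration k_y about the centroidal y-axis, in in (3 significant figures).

k_y ≈ 1.38 in

Break the section into simple shapes (no overlaps), measuring from the bottom-left corner of the bounding box.
Outer circle: ⌀4, A = 12.566 in², x = 2 in, Ī = 12.566 in⁴.
Bore (subtracted): ⌀3.8, A = 11.341 in², x = 2 in, Ī = 10.235 in⁴.
By symmetry the centroid is at mid-width, x̄ = 2 in.
All pieces are centred on the centroidal y-axis, so I = ΣĪ (holes subtracted) = 2.331 in⁴.
Radius of gyration: k = √(I/A) = √(2.331 / 1.2252) = 1.3793 in.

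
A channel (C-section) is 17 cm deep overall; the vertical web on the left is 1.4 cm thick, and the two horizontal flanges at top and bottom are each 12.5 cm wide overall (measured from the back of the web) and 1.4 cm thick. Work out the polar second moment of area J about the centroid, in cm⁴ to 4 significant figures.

J ≈ 3319 cm⁴

Split into non-overlapping primitives; take the origin at the lower-left of the bounding box.
Web: 1.4 × 17, A = 23.8 cm², y = 8.5 cm, Ī = 573.183 cm⁴.
Top flange (beyond web): 11.1 × 1.4, A = 15.54 cm², y = 16.3 cm, Ī = 2.5382 cm⁴.
Bottom flange (beyond web): 11.1 × 1.4, A = 15.54 cm², y = 0.7 cm, Ī = 2.5382 cm⁴.
By symmetry the centroid is at mid-height, ȳ = 8.5 cm.
Transfer each piece to the centroidal x-axis using Ī + A·d² with d = y − 8.5:
  web: d = 0 cm → contributes +573.183 cm⁴
  top flange (beyond web): d = 7.8 cm → contributes +947.992 cm⁴
  bottom flange (beyond web): d = -7.8 cm → contributes +947.992 cm⁴
Total I = 2469.17 cm⁴.
For the y-axis: x̄ = 4.23954 cm.
Repeating about the centroidal y-axis gives I_y = 849.508 cm⁴.
Polar second moment: J = I_x + I_y = 3318.67 cm⁴.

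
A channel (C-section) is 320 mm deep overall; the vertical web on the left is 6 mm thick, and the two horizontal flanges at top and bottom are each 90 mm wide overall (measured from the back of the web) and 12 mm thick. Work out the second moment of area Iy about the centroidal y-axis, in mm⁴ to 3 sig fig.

Iy ≈ 3.18 × 10⁶ mm⁴

Split into non-overlapping primitives; take the origin at the lower-left of the bounding box.
Web: 6 × 320, A = 1 920 mm², x = 3 mm, Ī = 5 760 mm⁴.
Top flange (beyond web): 84 × 12, A = 1 008 mm², x = 48 mm, Ī = 592 704 mm⁴.
Bottom flange (beyond web): 84 × 12, A = 1 008 mm², x = 48 mm, Ī = 592 704 mm⁴.
Centroid: x̄ = ΣA·x / ΣA = 26.049 mm.
Transfer each piece to the centroidal y-axis using Ī + A·d² with d = x − 26.049:
  web: d = -23.049 mm → contributes +1 025 753 mm⁴
  top flange (beyond web): d = 21.951 mm → contributes +1 078 415 mm⁴
  bottom flange (beyond web): d = 21.951 mm → contributes +1 078 415 mm⁴
Total I = 3 182 583 mm⁴.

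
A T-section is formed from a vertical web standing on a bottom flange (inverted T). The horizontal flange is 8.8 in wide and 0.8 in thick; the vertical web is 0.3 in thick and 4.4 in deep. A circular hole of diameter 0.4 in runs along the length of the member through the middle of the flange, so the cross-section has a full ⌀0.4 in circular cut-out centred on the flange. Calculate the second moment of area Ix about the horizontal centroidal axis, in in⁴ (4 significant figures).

Break the section into simple shapes (no overlaps), measuring from the bottom-left corner of the bounding box.
Flange: 8.8 × 0.8, A = 7.04 in², y = 0.4 in, Ī = 0.375467 in⁴.
Web: 0.3 × 4.4, A = 1.32 in², y = 3 in, Ī = 2.1296 in⁴.
Hole (subtracted): ⌀0.4, A = 0.125664 in², y = 0.4 in, Ī = 0.00125664 in⁴.
Centroid: ȳ = ΣA·y / ΣA = 0.816791 in.
Transfer each piece to the horizontal centroidal axis using Ī + A·d² with d = y − 0.816791:
  flange: d = -0.416791 in → contributes +1.59842 in⁴
  web: d = 2.18321 in → contributes +8.42125 in⁴
  hole: d = -0.416791 in → contributes −0.0230863 in⁴
Total I = 9.99658 in⁴.

Ix ≈ 9.997 in⁴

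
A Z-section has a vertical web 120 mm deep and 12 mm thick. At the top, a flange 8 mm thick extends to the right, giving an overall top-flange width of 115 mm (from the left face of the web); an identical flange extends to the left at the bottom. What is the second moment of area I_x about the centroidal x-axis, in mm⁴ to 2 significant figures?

Break the section into simple shapes (no overlaps), measuring from the bottom-left corner of the bounding box.
Web: 12 × 120, A = 1 440 mm², y = 60 mm, Ī = 1 728 000 mm⁴.
Top flange (beyond web): 103 × 8, A = 824 mm², y = 116 mm, Ī = 4 395 mm⁴.
Bottom flange (beyond web): 103 × 8, A = 824 mm², y = 4 mm, Ī = 4 395 mm⁴.
Centroid: ȳ = ΣA·y / ΣA = 60 mm.
Transfer each piece to the centroidal x-axis using Ī + A·d² with d = y − 60:
  web: d = 0 mm → contributes +1 728 000 mm⁴
  top flange (beyond web): d = 56 mm → contributes +2 588 459 mm⁴
  bottom flange (beyond web): d = -56 mm → contributes +2 588 459 mm⁴
Total I = 6 904 917 mm⁴.

I_x ≈ 6.9 × 10⁶ mm⁴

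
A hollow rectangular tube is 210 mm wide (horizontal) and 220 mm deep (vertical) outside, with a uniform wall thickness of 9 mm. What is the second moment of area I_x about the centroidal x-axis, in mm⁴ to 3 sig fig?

Split into non-overlapping primitives; take the origin at the lower-left of the bounding box.
Outer rectangle: 210 × 220, A = 46 200 mm², y = 110 mm, Ī = 186 340 000 mm⁴.
Inner void (subtracted): 192 × 202, A = 38 784 mm², y = 110 mm, Ī = 131 878 528 mm⁴.
By symmetry the centroid is at mid-height, ȳ = 110 mm.
All pieces are centred on the centroidal x-axis, so I = ΣĪ (holes subtracted) = 54 461 472 mm⁴.

I_x ≈ 5.45 × 10⁷ mm⁴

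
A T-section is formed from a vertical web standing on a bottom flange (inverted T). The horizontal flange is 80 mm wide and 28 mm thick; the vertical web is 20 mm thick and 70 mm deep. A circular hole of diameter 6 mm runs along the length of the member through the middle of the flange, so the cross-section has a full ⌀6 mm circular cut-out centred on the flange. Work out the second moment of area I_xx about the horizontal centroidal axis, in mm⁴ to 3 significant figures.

Split into non-overlapping primitives; take the origin at the lower-left of the bounding box.
Flange: 80 × 28, A = 2 240 mm², y = 14 mm, Ī = 146 347 mm⁴.
Web: 20 × 70, A = 1 400 mm², y = 63 mm, Ī = 571 667 mm⁴.
Hole (subtracted): ⌀6, A = 28.274 mm², y = 14 mm, Ī = 63.617 mm⁴.
Centroid: ȳ = ΣA·y / ΣA = 32.994 mm.
Transfer each piece to the horizontal centroidal axis using Ī + A·d² with d = y − 32.994:
  flange: d = -18.994 mm → contributes +954 450 mm⁴
  web: d = 30.006 mm → contributes +1 832 197 mm⁴
  hole: d = -18.994 mm → contributes −10 264 mm⁴
Total I = 2 776 383 mm⁴.

I_xx ≈ 2.78 × 10⁶ mm⁴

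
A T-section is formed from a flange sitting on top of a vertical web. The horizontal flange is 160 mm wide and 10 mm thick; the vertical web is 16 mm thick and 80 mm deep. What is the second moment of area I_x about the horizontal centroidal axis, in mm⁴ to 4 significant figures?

Treat the section as a set of non-overlapping primitives; coordinates are from the bounding-box lower-left.
Flange: 160 × 10, A = 1 600 mm², y = 85 mm, Ī = 13333.3 mm⁴.
Web: 16 × 80, A = 1 280 mm², y = 40 mm, Ī = 682 667 mm⁴.
Centroid: ȳ = ΣA·y / ΣA = 65 mm.
Transfer each piece to the horizontal centroidal axis using Ī + A·d² with d = y − 65:
  flange: d = 20 mm → contributes +653 333 mm⁴
  web: d = -25 mm → contributes +1 482 667 mm⁴
Total I = 2 136 000 mm⁴.

I_x ≈ 2.136 × 10⁶ mm⁴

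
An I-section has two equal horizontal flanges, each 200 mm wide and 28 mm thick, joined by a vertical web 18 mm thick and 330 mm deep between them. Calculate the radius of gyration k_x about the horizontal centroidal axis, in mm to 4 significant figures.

k_x ≈ 155.3 mm

Split into non-overlapping primitives; take the origin at the lower-left of the bounding box.
Bottom flange: 200 × 28, A = 5 600 mm², y = 14 mm, Ī = 365 867 mm⁴.
Web: 18 × 330, A = 5 940 mm², y = 193 mm, Ī = 53 905 500 mm⁴.
Top flange: 200 × 28, A = 5 600 mm², y = 372 mm, Ī = 365 867 mm⁴.
By symmetry the centroid is at mid-height, ȳ = 193 mm.
Transfer each piece to the horizontal centroidal axis using Ī + A·d² with d = y − 193:
  bottom flange: d = -179 mm → contributes +179 795 467 mm⁴
  web: d = 0 mm → contributes +53 905 500 mm⁴
  top flange: d = 179 mm → contributes +179 795 467 mm⁴
Total I = 413 496 433 mm⁴.
Radius of gyration: k = √(I/A) = √(413 496 433 / 17 140) = 155.321 mm.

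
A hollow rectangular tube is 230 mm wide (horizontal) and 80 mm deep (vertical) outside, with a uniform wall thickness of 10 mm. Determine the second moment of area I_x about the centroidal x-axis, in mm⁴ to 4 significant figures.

I_x ≈ 6.033 × 10⁶ mm⁴

Break the section into simple shapes (no overlaps), measuring from the bottom-left corner of the bounding box.
Outer rectangle: 230 × 80, A = 18 400 mm², y = 40 mm, Ī = 9 813 333 mm⁴.
Inner void (subtracted): 210 × 60, A = 12 600 mm², y = 40 mm, Ī = 3 780 000 mm⁴.
By symmetry the centroid is at mid-height, ȳ = 40 mm.
All pieces are centred on the centroidal x-axis, so I = ΣĪ (holes subtracted) = 6 033 333 mm⁴.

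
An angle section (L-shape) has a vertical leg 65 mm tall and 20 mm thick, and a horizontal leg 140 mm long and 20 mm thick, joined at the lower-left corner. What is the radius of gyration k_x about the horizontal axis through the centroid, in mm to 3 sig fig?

k_x ≈ 16.1 mm

Break the section into simple shapes (no overlaps), measuring from the bottom-left corner of the bounding box.
Vertical leg: 20 × 65, A = 1 300 mm², y = 32.5 mm, Ī = 457 708 mm⁴.
Horizontal leg (remainder): 120 × 20, A = 2 400 mm², y = 10 mm, Ī = 80 000 mm⁴.
Centroid: ȳ = ΣA·y / ΣA = 17.905 mm.
Transfer each piece to the horizontal axis through the centroid using Ī + A·d² with d = y − 17.905:
  vertical leg: d = 14.595 mm → contributes +734 611 mm⁴
  horizontal leg (remainder): d = -7.9054 mm → contributes +229 989 mm⁴
Total I = 964 600 mm⁴.
Radius of gyration: k = √(I/A) = √(964 600 / 3 700) = 16.146 mm.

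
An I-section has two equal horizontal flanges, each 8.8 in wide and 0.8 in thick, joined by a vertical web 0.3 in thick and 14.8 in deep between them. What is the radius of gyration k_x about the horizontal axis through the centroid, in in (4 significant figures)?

k_x ≈ 7.118 in

Split into non-overlapping primitives; take the origin at the lower-left of the bounding box.
Bottom flange: 8.8 × 0.8, A = 7.04 in², y = 0.4 in, Ī = 0.375467 in⁴.
Web: 0.3 × 14.8, A = 4.44 in², y = 8.2 in, Ī = 81.0448 in⁴.
Top flange: 8.8 × 0.8, A = 7.04 in², y = 16 in, Ī = 0.375467 in⁴.
By symmetry the centroid is at mid-height, ȳ = 8.2 in.
Transfer each piece to the horizontal axis through the centroid using Ī + A·d² with d = y − 8.2:
  bottom flange: d = -7.8 in → contributes +428.689 in⁴
  web: d = 0 in → contributes +81.0448 in⁴
  top flange: d = 7.8 in → contributes +428.689 in⁴
Total I = 938.423 in⁴.
Radius of gyration: k = √(I/A) = √(938.423 / 18.52) = 7.11834 in.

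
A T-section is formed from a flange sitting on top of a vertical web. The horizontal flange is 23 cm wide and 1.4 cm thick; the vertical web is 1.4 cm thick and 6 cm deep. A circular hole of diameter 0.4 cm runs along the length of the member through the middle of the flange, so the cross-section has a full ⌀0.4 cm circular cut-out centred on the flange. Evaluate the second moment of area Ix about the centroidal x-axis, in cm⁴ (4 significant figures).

Decompose the section into non-overlapping parts with the origin at the bottom-left of its bounding rectangle.
Flange: 23 × 1.4, A = 32.2 cm², y = 6.7 cm, Ī = 5.25933 cm⁴.
Web: 1.4 × 6, A = 8.4 cm², y = 3 cm, Ī = 25.2 cm⁴.
Hole (subtracted): ⌀0.4, A = 0.125664 cm², y = 6.7 cm, Ī = 0.00125664 cm⁴.
Centroid: ȳ = ΣA·y / ΣA = 5.93211 cm.
Transfer each piece to the centroidal x-axis using Ī + A·d² with d = y − 5.93211:
  flange: d = 0.767894 cm → contributes +24.2464 cm⁴
  web: d = -2.93211 cm → contributes +97.4169 cm⁴
  hole: d = 0.767894 cm → contributes −0.0753556 cm⁴
Total I = 121.588 cm⁴.

Ix ≈ 121.6 cm⁴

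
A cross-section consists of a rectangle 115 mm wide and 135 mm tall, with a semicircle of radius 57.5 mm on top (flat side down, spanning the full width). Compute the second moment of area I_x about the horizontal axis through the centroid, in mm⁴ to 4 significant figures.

Split into non-overlapping primitives; take the origin at the lower-left of the bounding box.
Rectangular body: 115 × 135, A = 15 525 mm², y = 67.5 mm, Ī = 23 578 594 mm⁴.
Semicircular cap: semicircle r = 57.5, A = 5193.45 mm², y = 159.404 mm, Ī = 1 199 785 mm⁴.
Centroid: ȳ = ΣA·y / ΣA = 90.5373 mm.
Transfer each piece to the horizontal axis through the centroid using Ī + A·d² with d = y − 90.5373:
  rectangular body: d = -23.0373 mm → contributes +31 817 982 mm⁴
  semicircular cap: d = 68.8665 mm → contributes +25 830 158 mm⁴
Total I = 57 648 140 mm⁴.

I_x ≈ 5.765 × 10⁷ mm⁴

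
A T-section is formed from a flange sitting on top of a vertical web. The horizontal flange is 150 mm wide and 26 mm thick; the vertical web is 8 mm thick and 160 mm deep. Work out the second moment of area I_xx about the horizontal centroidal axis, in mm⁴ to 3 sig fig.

I_xx ≈ 1.13 × 10⁷ mm⁴

Split into non-overlapping primitives; take the origin at the lower-left of the bounding box.
Flange: 150 × 26, A = 3 900 mm², y = 173 mm, Ī = 219 700 mm⁴.
Web: 8 × 160, A = 1 280 mm², y = 80 mm, Ī = 2 730 667 mm⁴.
Centroid: ȳ = ΣA·y / ΣA = 150.02 mm.
Transfer each piece to the horizontal centroidal axis using Ī + A·d² with d = y − 150.02:
  flange: d = 22.981 mm → contributes +2 279 338 mm⁴
  web: d = -70.019 mm → contributes +9 006 127 mm⁴
Total I = 11 285 465 mm⁴.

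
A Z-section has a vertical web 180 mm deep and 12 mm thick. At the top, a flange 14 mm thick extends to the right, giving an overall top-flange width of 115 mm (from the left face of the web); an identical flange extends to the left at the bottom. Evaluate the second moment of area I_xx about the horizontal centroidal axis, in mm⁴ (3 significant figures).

Decompose the section into non-overlapping parts with the origin at the bottom-left of its bounding rectangle.
Web: 12 × 180, A = 2 160 mm², y = 90 mm, Ī = 5 832 000 mm⁴.
Top flange (beyond web): 103 × 14, A = 1 442 mm², y = 173 mm, Ī = 23 553 mm⁴.
Bottom flange (beyond web): 103 × 14, A = 1 442 mm², y = 7 mm, Ī = 23 553 mm⁴.
Centroid: ȳ = ΣA·y / ΣA = 90 mm.
Transfer each piece to the horizontal centroidal axis using Ī + A·d² with d = y − 90:
  web: d = 0 mm → contributes +5 832 000 mm⁴
  top flange (beyond web): d = 83 mm → contributes +9 957 491 mm⁴
  bottom flange (beyond web): d = -83 mm → contributes +9 957 491 mm⁴
Total I = 25 746 981 mm⁴.

I_xx ≈ 2.57 × 10⁷ mm⁴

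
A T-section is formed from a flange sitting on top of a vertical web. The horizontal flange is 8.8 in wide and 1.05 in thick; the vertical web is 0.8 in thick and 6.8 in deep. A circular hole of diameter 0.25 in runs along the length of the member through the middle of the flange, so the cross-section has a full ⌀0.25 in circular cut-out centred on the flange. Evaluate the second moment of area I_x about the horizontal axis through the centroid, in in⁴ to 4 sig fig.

I_x ≈ 74.46 in⁴

Split into non-overlapping primitives; take the origin at the lower-left of the bounding box.
Flange: 8.8 × 1.05, A = 9.24 in², y = 7.325 in, Ī = 0.848925 in⁴.
Web: 0.8 × 6.8, A = 5.44 in², y = 3.4 in, Ī = 20.9621 in⁴.
Hole (subtracted): ⌀0.25, A = 0.0490874 in², y = 7.325 in, Ī = 0.000191748 in⁴.
Centroid: ȳ = ΣA·y / ΣA = 5.86562 in.
Transfer each piece to the horizontal axis through the centroid using Ī + A·d² with d = y − 5.86562:
  flange: d = 1.45938 in → contributes +20.5281 in⁴
  web: d = -2.46562 in → contributes +54.0335 in⁴
  hole: d = 1.45938 in → contributes −0.104737 in⁴
Total I = 74.4569 in⁴.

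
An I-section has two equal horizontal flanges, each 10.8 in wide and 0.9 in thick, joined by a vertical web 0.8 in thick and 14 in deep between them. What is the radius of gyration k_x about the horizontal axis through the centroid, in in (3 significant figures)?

k_x ≈ 6.42 in

Break the section into simple shapes (no overlaps), measuring from the bottom-left corner of the bounding box.
Bottom flange: 10.8 × 0.9, A = 9.72 in², y = 0.45 in, Ī = 0.6561 in⁴.
Web: 0.8 × 14, A = 11.2 in², y = 7.9 in, Ī = 182.93 in⁴.
Top flange: 10.8 × 0.9, A = 9.72 in², y = 15.35 in, Ī = 0.6561 in⁴.
By symmetry the centroid is at mid-height, ȳ = 7.9 in.
Transfer each piece to the horizontal axis through the centroid using Ī + A·d² with d = y − 7.9:
  bottom flange: d = -7.45 in → contributes +540.14 in⁴
  web: d = 0 in → contributes +182.93 in⁴
  top flange: d = 7.45 in → contributes +540.14 in⁴
Total I = 1263.2 in⁴.
Radius of gyration: k = √(I/A) = √(1263.2 / 30.64) = 6.4209 in.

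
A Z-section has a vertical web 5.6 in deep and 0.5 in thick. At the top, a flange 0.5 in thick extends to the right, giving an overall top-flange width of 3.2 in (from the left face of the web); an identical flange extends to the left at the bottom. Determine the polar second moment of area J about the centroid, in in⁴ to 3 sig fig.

Break the section into simple shapes (no overlaps), measuring from the bottom-left corner of the bounding box.
Web: 0.5 × 5.6, A = 2.8 in², y = 2.8 in, Ī = 7.3173 in⁴.
Top flange (beyond web): 2.7 × 0.5, A = 1.35 in², y = 5.35 in, Ī = 0.028125 in⁴.
Bottom flange (beyond web): 2.7 × 0.5, A = 1.35 in², y = 0.25 in, Ī = 0.028125 in⁴.
Centroid: ȳ = ΣA·y / ΣA = 2.8 in.
Transfer each piece to the centroidal x-axis using Ī + A·d² with d = y − 2.8:
  web: d = 0 in → contributes +7.3173 in⁴
  top flange (beyond web): d = 2.55 in → contributes +8.8065 in⁴
  bottom flange (beyond web): d = -2.55 in → contributes +8.8065 in⁴
Total I = 24.93 in⁴.
For the y-axis: x̄ = 2.95 in.
Repeating about the centroidal y-axis gives I_y = 8.6106 in⁴.
Polar second moment: J = I_x + I_y = 33.541 in⁴.

J ≈ 33.5 in⁴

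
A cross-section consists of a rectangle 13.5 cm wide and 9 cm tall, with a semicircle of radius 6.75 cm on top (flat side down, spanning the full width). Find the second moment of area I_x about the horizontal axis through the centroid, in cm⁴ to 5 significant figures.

Break the section into simple shapes (no overlaps), measuring from the bottom-left corner of the bounding box.
Rectangular body: 13.5 × 9, A = 121.5 cm², y = 4.5 cm, Ī = 820.125 cm⁴.
Semicircular cap: semicircle r = 6.75, A = 71.56941 cm², y = 11.86479 cm, Ī = 227.849 cm⁴.
Centroid: ȳ = ΣA·y / ΣA = 7.230073 cm.
Transfer each piece to the horizontal axis through the centroid using Ī + A·d² with d = y − 7.230073:
  rectangular body: d = -2.730073 cm → contributes +1725.701 cm⁴
  semicircular cap: d = 4.634716 cm → contributes +1765.202 cm⁴
Total I = 3490.903 cm⁴.

I_x ≈ 3490.9 cm⁴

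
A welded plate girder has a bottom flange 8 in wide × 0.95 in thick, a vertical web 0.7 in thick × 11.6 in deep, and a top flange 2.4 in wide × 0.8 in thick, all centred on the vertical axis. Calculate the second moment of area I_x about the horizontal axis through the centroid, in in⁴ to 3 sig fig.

I_x ≈ 392 in⁴

Decompose the section into non-overlapping parts with the origin at the bottom-left of its bounding rectangle.
Bottom plate: 8 × 0.95, A = 7.6 in², y = 0.475 in, Ī = 0.57158 in⁴.
Web plate: 0.7 × 11.6, A = 8.12 in², y = 6.75 in, Ī = 91.052 in⁴.
Top plate: 2.4 × 0.8, A = 1.92 in², y = 12.95 in, Ī = 0.1024 in⁴.
Centroid: ȳ = ΣA·y / ΣA = 4.7213 in.
Transfer each piece to the horizontal axis through the centroid using Ī + A·d² with d = y − 4.7213:
  bottom plate: d = -4.2463 in → contributes +137.61 in⁴
  web plate: d = 2.0287 in → contributes +124.47 in⁴
  top plate: d = 8.2287 in → contributes +130.11 in⁴
Total I = 392.19 in⁴.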